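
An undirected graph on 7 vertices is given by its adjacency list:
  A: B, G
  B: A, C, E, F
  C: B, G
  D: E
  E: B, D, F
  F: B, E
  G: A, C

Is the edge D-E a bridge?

Yes

Removing D-E leaves no path between D and E: the component count goes from 1 to 2. So it is a bridge.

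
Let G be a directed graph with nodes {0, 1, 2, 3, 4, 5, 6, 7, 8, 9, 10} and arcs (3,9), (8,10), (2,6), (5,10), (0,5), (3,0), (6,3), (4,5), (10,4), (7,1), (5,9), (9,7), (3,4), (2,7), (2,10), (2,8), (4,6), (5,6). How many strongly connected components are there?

{0, 3, 4, 5, 6, 10} are all mutually reachable — one SCC of size 6.
{1} is an SCC by itself.
{7} is an SCC by itself.
{2} is an SCC by itself.
{9} is an SCC by itself.
(and 1 more singleton SCC)
That gives 6 strongly connected components.

6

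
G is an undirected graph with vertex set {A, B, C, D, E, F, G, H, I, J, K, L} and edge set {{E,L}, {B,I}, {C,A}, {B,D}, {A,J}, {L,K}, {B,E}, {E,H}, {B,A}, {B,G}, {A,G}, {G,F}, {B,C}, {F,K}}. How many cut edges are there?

4

The edges on the cycle B-C-A-B are not bridges since each lies on that cycle.
But removing B—I disconnects B from I; removing H—E disconnects H from E; removing B—D disconnects B from D; removing A—J disconnects A from J — these are bridges.
That makes 4 bridges.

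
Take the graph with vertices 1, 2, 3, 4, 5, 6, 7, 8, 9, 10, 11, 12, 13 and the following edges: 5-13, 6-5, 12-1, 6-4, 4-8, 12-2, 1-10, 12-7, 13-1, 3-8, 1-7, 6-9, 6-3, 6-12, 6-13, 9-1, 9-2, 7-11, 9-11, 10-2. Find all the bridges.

none

The edges on the cycle 6-5-13-6 are not bridges since each lies on that cycle.
Every edge lies on some cycle, so there are no bridges.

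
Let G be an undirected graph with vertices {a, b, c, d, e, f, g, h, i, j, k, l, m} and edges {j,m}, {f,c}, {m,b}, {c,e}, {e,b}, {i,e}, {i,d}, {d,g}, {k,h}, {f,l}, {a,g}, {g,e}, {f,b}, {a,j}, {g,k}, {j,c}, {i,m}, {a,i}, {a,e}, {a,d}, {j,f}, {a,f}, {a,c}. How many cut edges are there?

3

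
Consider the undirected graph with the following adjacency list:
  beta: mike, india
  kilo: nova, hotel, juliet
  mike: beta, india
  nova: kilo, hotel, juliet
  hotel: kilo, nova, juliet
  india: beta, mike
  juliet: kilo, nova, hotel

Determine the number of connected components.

Starting from beta we can reach beta, mike, india. That is one component of size 3.
Starting from kilo we can reach kilo, nova, hotel, juliet. That is one component of size 4.
Total: 2 components.

2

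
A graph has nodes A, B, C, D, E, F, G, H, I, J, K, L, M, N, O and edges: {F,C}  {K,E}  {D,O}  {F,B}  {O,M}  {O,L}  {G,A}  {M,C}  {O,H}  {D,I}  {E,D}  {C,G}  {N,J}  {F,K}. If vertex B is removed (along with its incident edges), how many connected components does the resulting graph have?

2

With B gone, the remaining components are: {J, N}; {A, C, D, E, F, G, H, I, K, L, M, O}.
That is 2 components.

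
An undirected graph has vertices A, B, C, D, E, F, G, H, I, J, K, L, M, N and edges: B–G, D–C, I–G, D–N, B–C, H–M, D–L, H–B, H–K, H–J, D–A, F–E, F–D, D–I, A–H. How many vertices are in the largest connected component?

Starting from A we can reach A, B, C, D, E, F, G, H, I, J, K, L, M, N. That is one component of size 14.
The largest has 14 vertices.

14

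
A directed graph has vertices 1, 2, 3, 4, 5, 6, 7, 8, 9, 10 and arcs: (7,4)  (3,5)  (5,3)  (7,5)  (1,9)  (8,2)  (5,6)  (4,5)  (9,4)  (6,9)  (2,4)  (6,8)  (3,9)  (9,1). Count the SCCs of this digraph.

3

{1, 2, 3, 4, 5, 6, 8, 9} are all mutually reachable — one SCC of size 8.
{10} is an SCC by itself.
{7} is an SCC by itself.
That gives 3 strongly connected components.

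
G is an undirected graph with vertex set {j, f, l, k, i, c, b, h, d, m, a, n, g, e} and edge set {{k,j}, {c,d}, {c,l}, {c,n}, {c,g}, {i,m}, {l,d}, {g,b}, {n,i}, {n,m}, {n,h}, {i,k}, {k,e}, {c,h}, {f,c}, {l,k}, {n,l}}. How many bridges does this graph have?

5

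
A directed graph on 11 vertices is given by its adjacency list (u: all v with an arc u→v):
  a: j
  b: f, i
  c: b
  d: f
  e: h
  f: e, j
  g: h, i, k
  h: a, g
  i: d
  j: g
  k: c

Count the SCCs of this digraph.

1

{a, b, c, d, e, f, g, h, i, j, k} are all mutually reachable — one SCC of size 11.
That gives 1 strongly connected component.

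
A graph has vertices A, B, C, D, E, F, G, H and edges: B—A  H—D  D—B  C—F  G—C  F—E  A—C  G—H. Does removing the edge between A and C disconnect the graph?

After removing A—C, the path A-B-D-H-G-C still connects them, so the edge is not a bridge.

No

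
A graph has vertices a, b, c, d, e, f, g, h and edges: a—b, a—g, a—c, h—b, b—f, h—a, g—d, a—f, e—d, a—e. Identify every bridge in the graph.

a-c

The edges on the cycle a-e-d-g-a are not bridges since each lies on that cycle.
But removing a—c disconnects a from c — this is a bridge.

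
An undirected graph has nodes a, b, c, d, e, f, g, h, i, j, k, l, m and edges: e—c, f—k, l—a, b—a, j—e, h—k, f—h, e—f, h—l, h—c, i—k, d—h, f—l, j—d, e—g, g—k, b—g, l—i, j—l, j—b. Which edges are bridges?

none

The edges on the cycle f-l-i-k-f are not bridges since each lies on that cycle.
Every edge lies on some cycle, so there are no bridges.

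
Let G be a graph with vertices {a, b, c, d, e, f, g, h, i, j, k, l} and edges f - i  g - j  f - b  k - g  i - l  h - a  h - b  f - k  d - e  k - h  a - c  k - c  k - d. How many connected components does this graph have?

Starting from a we can reach a, b, c, d, e, f, g, h, i, j, k, l. That is one component of size 12.
Total: 1 component.

1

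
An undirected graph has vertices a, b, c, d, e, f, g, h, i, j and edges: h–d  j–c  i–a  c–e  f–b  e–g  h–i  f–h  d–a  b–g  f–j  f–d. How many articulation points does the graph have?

Removing f increases the component count from 1 to 2, so f is a cut vertex.
By contrast removing g leaves 1 component; it is not a cut vertex. No other vertex is a cut vertex either.

1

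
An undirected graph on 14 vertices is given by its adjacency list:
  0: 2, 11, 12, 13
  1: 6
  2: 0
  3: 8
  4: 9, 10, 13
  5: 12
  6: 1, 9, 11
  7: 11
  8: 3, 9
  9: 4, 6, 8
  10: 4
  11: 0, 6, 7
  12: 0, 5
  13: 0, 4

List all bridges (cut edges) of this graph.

0-12, 0-2, 1-6, 10-4, 11-7, 12-5, 3-8, 8-9

The edges on the cycle 4-13-0-11-6-9-4 are not bridges since each lies on that cycle.
But removing 5-12 disconnects 5 from 12; removing 0-2 disconnects 0 from 2; removing 3-8 disconnects 3 from 8; removing 0-12 disconnects 0 from 12 — these are bridges.
In total 8 edges are bridges.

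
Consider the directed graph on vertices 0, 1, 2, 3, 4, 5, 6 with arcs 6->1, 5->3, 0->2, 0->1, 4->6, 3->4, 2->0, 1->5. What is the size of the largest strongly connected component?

{1, 3, 4, 5, 6} are all mutually reachable — one SCC of size 5.
{0, 2} are all mutually reachable — one SCC of size 2.
The largest has 5 vertices.

5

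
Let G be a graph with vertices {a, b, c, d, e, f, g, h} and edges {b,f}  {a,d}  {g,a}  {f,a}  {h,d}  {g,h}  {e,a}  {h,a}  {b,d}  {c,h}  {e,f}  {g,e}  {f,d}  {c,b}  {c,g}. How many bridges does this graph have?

The edges on the cycle c-b-d-a-f-e-g-c are not bridges since each lies on that cycle.
Every edge lies on some cycle, so there are no bridges.

0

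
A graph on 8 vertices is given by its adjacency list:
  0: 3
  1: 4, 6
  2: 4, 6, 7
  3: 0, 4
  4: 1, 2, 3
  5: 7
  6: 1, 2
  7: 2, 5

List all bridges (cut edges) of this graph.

0-3, 2-7, 3-4, 5-7

The edges on the cycle 1-4-2-6-1 are not bridges since each lies on that cycle.
But removing 4-3 disconnects 4 from 3; removing 0-3 disconnects 0 from 3; removing 2-7 disconnects 2 from 7; removing 5-7 disconnects 5 from 7 — these are bridges.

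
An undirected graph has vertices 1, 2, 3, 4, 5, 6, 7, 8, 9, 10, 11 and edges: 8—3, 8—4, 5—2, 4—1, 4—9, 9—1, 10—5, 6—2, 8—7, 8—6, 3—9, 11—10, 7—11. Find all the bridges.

none

The edges on the cycle 8-7-11-10-5-2-6-8 are not bridges since each lies on that cycle.
Every edge lies on some cycle, so there are no bridges.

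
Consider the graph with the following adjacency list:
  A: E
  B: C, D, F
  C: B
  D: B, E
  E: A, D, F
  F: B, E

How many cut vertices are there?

2

Removing B increases the component count from 1 to 2, so B is a cut vertex.
Removing E increases the component count from 1 to 2, so E is a cut vertex.
By contrast removing D leaves 1 component; it is not a cut vertex. No other vertex is a cut vertex either.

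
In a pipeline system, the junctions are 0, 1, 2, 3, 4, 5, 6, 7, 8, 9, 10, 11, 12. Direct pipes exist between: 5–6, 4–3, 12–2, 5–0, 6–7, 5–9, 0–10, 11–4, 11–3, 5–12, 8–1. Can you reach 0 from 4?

No

The component containing 4 is {3, 4, 11}, and 0 is not in it.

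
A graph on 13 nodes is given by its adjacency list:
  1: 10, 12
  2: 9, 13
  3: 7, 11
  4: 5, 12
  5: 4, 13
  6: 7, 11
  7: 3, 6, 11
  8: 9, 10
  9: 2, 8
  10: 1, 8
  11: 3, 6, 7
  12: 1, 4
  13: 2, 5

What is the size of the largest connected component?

Starting from 3 we can reach 3, 6, 7, 11. That is one component of size 4.
Starting from 1 we can reach 1, 2, 4, 5, 8, 9, 10, 12, 13. That is one component of size 9.
The largest has 9 vertices.

9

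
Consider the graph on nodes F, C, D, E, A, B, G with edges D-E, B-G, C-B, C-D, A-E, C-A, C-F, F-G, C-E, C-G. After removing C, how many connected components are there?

With C gone, the remaining components are: {A, D, E}; {B, F, G}.
That is 2 components.

2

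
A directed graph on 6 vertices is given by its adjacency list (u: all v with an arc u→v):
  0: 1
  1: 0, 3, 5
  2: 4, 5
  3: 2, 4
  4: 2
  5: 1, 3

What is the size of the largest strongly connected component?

{0, 1, 2, 3, 4, 5} are all mutually reachable — one SCC of size 6.
The largest has 6 vertices.

6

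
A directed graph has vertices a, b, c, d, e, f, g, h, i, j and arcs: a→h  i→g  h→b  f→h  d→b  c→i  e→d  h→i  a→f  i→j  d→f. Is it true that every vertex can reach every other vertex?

There is no directed path from e to c, so the graph is not strongly connected.

No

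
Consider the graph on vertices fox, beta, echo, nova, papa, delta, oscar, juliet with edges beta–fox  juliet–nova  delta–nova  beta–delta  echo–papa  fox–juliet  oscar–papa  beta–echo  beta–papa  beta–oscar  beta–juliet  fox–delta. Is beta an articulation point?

Deleting beta raises the number of components from 1 to 2, so beta is a cut vertex.

Yes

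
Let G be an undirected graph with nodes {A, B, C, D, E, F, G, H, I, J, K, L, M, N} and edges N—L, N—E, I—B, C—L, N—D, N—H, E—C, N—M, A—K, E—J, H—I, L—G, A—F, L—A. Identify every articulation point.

A, E, H, I, L, N

Removing A increases the component count from 1 to 3, so A is a cut vertex.
Removing E increases the component count from 1 to 2, so E is a cut vertex.
Removing H increases the component count from 1 to 2, so H is a cut vertex.
Likewise I, L, N are cut vertices.
By contrast removing M leaves 1 component; it is not a cut vertex. No other vertex is a cut vertex either.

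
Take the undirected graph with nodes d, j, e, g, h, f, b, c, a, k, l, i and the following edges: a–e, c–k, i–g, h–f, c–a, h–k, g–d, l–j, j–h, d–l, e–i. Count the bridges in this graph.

1

The edges on the cycle c-a-e-i-g-d-l-j-h-k-c are not bridges since each lies on that cycle.
But removing h–f disconnects h from f — this is a bridge.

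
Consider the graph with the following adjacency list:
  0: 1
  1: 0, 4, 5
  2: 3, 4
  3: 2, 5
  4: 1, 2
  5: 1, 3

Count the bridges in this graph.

The edges on the cycle 5-3-2-4-1-5 are not bridges since each lies on that cycle.
But removing 1-0 disconnects 1 from 0 — this is a bridge.

1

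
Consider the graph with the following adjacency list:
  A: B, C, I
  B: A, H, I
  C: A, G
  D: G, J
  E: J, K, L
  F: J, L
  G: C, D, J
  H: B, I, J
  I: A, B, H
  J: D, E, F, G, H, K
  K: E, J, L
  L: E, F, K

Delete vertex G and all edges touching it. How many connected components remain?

With G gone, the remaining components are: {A, B, C, D, E, F, H, I, J, K, L}.
That is 1 component.

1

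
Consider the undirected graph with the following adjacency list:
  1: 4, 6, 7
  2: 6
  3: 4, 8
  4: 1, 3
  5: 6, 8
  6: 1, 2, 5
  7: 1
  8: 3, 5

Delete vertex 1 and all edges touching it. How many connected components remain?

2

With 1 gone, the remaining components are: {7}; {2, 3, 4, 5, 6, 8}.
That is 2 components.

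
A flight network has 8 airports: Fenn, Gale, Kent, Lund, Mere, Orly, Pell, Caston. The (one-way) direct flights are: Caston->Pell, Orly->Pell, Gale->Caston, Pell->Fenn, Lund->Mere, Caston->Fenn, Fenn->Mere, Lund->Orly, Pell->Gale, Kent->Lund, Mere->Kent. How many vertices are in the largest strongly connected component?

{Fenn, Gale, Kent, Lund, Mere, Orly, Pell, Caston} are all mutually reachable — one SCC of size 8.
The largest has 8 vertices.

8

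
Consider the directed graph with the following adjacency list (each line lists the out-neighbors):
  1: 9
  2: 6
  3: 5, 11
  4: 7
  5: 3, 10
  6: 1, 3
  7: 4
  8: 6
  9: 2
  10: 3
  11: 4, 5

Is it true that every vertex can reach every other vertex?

No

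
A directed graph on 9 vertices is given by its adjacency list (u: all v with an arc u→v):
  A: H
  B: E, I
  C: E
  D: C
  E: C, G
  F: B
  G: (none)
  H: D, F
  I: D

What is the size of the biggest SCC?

2

{C, E} are all mutually reachable — one SCC of size 2.
{B} is an SCC by itself.
{A} is an SCC by itself.
{I} is an SCC by itself.
{H} is an SCC by itself.
(and 3 more singleton SCCs)
The largest has 2 vertices.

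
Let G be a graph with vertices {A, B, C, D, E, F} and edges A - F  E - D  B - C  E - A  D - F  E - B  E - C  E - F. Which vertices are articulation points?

E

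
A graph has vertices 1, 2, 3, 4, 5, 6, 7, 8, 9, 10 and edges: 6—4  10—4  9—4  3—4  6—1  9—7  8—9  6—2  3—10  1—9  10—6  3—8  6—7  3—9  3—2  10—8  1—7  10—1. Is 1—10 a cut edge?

After removing 1—10, the path 1-6-10 still connects them, so the edge is not a bridge.

No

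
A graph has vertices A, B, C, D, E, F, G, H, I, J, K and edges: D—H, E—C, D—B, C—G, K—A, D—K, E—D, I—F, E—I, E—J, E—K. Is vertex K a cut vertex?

Deleting K raises the number of components from 1 to 2, so K is a cut vertex.

Yes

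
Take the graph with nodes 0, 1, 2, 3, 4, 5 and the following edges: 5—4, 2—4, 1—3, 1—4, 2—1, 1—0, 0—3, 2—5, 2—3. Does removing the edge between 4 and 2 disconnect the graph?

No

After removing 4—2, the path 4-5-2 still connects them, so the edge is not a bridge.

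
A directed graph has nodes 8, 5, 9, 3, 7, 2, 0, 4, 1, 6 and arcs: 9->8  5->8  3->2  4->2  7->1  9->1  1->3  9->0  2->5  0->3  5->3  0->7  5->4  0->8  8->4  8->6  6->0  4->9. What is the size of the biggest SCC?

10

{0, 1, 2, 3, 4, 5, 6, 7, 8, 9} are all mutually reachable — one SCC of size 10.
The largest has 10 vertices.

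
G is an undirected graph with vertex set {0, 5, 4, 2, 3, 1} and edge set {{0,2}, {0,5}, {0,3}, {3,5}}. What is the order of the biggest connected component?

1 is isolated — a component by itself.
4 is isolated — a component by itself.
Starting from 0 we can reach 0, 2, 3, 5. That is one component of size 4.
The largest has 4 vertices.

4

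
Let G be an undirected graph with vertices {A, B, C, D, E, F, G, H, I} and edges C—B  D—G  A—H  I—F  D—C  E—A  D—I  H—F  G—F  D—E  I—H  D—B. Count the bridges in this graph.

0

The edges on the cycle D-C-B-D are not bridges since each lies on that cycle.
Every edge lies on some cycle, so there are no bridges.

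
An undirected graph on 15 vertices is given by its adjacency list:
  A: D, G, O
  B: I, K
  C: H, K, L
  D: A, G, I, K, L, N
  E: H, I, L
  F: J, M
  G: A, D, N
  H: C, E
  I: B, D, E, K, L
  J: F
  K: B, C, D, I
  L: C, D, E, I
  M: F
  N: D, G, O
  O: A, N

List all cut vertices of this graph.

D, F

Removing D increases the component count from 2 to 3, so D is a cut vertex.
Removing F increases the component count from 2 to 3, so F is a cut vertex.
By contrast removing G leaves 2 components; it is not a cut vertex. No other vertex is a cut vertex either.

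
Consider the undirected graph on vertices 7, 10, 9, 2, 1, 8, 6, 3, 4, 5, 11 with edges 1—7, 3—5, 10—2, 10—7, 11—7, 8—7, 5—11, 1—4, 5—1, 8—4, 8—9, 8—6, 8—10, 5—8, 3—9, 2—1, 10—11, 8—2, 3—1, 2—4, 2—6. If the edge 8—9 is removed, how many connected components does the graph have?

1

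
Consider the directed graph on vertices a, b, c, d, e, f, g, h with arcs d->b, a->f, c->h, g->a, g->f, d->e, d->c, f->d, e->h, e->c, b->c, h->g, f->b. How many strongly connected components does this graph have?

1

{a, b, c, d, e, f, g, h} are all mutually reachable — one SCC of size 8.
That gives 1 strongly connected component.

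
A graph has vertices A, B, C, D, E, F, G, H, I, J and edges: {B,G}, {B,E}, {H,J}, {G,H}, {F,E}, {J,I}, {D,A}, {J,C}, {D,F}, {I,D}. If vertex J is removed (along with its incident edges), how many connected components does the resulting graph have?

2

With J gone, the remaining components are: {C}; {A, B, D, E, F, G, H, I}.
That is 2 components.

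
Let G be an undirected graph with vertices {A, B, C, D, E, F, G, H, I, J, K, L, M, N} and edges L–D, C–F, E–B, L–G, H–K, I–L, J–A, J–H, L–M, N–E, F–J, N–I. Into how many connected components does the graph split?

Starting from A we can reach A, C, F, H, J, K. That is one component of size 6.
Starting from B we can reach B, D, E, G, I, L, M, N. That is one component of size 8.
Total: 2 components.

2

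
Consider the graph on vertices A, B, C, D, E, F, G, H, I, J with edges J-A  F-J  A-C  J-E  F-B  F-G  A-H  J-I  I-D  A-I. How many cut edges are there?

The edges on the cycle J-A-I-J are not bridges since each lies on that cycle.
But removing I-D disconnects I from D; removing F-J disconnects F from J; removing F-B disconnects F from B; removing C-A disconnects C from A — these are bridges.
In total 7 edges are bridges.

7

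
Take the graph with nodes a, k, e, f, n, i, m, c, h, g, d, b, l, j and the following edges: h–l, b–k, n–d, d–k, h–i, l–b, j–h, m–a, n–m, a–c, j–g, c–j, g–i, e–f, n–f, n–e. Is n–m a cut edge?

After removing n–m, the path n-d-k-b-l-h-j-c-a-m still connects them, so the edge is not a bridge.

No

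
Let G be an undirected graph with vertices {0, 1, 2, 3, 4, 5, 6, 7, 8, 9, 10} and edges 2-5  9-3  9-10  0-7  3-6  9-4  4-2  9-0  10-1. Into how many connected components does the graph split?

2

8 is isolated — a component by itself.
Starting from 0 we can reach 0, 1, 2, 3, 4, 5, 6, 7, 9, 10. That is one component of size 10.
Total: 2 components.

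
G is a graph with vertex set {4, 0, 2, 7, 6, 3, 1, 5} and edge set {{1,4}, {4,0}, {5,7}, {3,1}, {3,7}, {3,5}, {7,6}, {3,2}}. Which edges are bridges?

The edges on the cycle 3-5-7-3 are not bridges since each lies on that cycle.
But removing 1—4 disconnects 1 from 4; removing 3—2 disconnects 3 from 2; removing 3—1 disconnects 3 from 1; removing 7—6 disconnects 7 from 6 — these are bridges.
In total 5 edges are bridges.

0-4, 1-3, 1-4, 2-3, 6-7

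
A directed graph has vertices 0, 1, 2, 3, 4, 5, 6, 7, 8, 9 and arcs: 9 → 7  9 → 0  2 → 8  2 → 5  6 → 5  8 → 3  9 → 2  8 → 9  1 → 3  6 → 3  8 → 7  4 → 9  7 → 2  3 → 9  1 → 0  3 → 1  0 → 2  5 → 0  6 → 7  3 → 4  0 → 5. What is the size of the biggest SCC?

9

{0, 1, 2, 3, 4, 5, 7, 8, 9} are all mutually reachable — one SCC of size 9.
{6} is an SCC by itself.
The largest has 9 vertices.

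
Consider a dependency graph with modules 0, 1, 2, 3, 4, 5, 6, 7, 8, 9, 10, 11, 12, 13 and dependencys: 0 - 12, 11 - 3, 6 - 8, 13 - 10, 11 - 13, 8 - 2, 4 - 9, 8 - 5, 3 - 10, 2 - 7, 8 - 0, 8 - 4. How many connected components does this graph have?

1 is isolated — a component by itself.
Starting from 3 we can reach 3, 10, 11, 13. That is one component of size 4.
Starting from 0 we can reach 0, 2, 4, 5, 6, 7, 8, 9, 12. That is one component of size 9.
Total: 3 components.

3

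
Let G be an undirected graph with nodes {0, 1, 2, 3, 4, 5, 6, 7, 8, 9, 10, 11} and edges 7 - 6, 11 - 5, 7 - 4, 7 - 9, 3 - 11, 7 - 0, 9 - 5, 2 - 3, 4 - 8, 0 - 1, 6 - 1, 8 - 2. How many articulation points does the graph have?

Removing 7 increases the component count from 2 to 3, so 7 is a cut vertex.
By contrast removing 1 leaves 2 components; it is not a cut vertex. No other vertex is a cut vertex either.

1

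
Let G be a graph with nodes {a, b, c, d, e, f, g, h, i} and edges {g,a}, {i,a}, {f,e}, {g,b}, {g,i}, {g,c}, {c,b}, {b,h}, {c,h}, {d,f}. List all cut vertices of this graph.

Removing f increases the component count from 2 to 3, so f is a cut vertex.
Removing g increases the component count from 2 to 3, so g is a cut vertex.
By contrast removing a leaves 2 components; it is not a cut vertex. No other vertex is a cut vertex either.

f, g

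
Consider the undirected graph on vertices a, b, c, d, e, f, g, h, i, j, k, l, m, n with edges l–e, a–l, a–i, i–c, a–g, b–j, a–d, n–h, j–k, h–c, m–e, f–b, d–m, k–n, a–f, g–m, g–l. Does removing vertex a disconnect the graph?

Deleting a raises the number of components from 1 to 2, so a is a cut vertex.

Yes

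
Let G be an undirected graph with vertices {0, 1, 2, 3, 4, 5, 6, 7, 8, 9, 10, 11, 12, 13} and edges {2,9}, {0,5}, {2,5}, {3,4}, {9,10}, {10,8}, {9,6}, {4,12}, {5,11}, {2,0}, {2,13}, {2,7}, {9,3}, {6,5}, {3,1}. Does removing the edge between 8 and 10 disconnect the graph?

Yes

Removing 8—10 leaves no path between 8 and 10: the component count goes from 1 to 2. So it is a bridge.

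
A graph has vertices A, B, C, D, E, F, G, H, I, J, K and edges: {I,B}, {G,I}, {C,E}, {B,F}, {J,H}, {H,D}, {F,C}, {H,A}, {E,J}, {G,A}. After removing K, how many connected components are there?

1

With K gone, the remaining components are: {A, B, C, D, E, F, G, H, I, J}.
That is 1 component.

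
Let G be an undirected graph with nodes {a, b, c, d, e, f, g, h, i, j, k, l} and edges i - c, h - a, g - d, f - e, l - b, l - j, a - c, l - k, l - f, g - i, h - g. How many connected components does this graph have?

2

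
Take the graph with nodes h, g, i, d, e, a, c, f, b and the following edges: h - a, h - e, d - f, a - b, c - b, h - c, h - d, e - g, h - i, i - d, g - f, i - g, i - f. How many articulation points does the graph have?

1

Removing h increases the component count from 1 to 2, so h is a cut vertex.
By contrast removing d leaves 1 component; it is not a cut vertex. No other vertex is a cut vertex either.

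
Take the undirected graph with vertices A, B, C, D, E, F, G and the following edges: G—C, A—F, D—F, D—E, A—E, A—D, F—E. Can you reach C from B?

The component containing B is {B}, and C is not in it.

No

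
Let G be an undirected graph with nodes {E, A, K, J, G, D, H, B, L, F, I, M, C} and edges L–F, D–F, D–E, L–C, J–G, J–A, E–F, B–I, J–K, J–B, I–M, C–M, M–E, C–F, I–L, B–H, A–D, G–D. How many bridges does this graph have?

The edges on the cycle J-B-I-L-C-M-E-D-A-J are not bridges since each lies on that cycle.
But removing J–K disconnects J from K; removing H–B disconnects H from B — these are bridges.
That makes 2 bridges.

2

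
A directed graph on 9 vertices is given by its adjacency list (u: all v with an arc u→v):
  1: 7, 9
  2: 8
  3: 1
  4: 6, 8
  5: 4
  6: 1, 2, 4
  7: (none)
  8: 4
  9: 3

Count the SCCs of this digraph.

4

{2, 4, 6, 8} are all mutually reachable — one SCC of size 4.
{1, 3, 9} are all mutually reachable — one SCC of size 3.
{7} is an SCC by itself.
{5} is an SCC by itself.
That gives 4 strongly connected components.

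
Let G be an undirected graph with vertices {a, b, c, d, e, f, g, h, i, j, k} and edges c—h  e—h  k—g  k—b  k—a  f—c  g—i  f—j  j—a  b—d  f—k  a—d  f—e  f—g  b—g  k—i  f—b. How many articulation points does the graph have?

Removing f increases the component count from 1 to 2, so f is a cut vertex.
By contrast removing c leaves 1 component; it is not a cut vertex. No other vertex is a cut vertex either.

1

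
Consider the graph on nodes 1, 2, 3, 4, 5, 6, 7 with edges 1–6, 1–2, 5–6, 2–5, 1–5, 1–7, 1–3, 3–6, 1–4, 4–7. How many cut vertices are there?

1

Removing 1 increases the component count from 1 to 2, so 1 is a cut vertex.
By contrast removing 7 leaves 1 component; it is not a cut vertex. No other vertex is a cut vertex either.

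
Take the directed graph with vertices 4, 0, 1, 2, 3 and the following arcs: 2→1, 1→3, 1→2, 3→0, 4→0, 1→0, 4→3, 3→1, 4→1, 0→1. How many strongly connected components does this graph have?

{0, 1, 2, 3} are all mutually reachable — one SCC of size 4.
{4} is an SCC by itself.
That gives 2 strongly connected components.

2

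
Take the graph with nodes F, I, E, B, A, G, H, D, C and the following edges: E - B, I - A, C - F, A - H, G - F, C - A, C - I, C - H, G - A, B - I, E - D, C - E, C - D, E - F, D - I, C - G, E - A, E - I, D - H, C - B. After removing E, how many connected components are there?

1

With E gone, the remaining components are: {A, B, C, D, F, G, H, I}.
That is 1 component.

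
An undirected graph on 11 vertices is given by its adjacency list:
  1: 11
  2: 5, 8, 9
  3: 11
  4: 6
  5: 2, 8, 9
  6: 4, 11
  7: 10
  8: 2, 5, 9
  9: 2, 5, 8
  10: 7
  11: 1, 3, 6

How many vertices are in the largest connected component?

5

Starting from 7 we can reach 7, 10. That is one component of size 2.
Starting from 2 we can reach 2, 5, 8, 9. That is one component of size 4.
Starting from 1 we can reach 1, 3, 4, 6, 11. That is one component of size 5.
The largest has 5 vertices.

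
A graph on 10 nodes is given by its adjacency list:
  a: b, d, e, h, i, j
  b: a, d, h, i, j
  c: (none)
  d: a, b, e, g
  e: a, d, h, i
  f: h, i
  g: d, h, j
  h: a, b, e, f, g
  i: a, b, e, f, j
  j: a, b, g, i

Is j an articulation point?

No

Deleting j leaves 2 components (was 2), so j is not a cut vertex.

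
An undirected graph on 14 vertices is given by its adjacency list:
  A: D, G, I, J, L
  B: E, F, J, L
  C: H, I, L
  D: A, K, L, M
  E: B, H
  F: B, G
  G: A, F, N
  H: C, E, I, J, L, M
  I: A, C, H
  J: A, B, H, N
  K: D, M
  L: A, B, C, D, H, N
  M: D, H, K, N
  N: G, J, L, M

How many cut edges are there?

The edges on the cycle D-K-M-N-G-F-B-L-D are not bridges since each lies on that cycle.
Every edge lies on some cycle, so there are no bridges.

0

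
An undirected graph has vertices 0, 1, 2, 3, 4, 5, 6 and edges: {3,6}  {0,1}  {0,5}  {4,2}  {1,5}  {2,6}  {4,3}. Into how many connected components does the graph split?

2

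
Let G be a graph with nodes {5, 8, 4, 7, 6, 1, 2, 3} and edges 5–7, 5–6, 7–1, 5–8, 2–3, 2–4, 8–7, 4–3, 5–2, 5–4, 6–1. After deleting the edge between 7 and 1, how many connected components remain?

7 and 1 are still connected via 7-5-6-1, so the component count stays at 1.

1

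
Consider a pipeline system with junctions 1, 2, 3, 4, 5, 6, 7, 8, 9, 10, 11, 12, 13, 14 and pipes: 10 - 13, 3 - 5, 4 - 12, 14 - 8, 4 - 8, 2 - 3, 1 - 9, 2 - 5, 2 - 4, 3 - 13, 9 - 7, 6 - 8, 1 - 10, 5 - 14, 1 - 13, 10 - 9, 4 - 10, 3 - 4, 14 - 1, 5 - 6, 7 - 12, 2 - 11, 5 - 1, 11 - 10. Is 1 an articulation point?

Deleting 1 leaves 1 component (was 1) (its neighbors 5, 9, 10, 13, 14 remain connected to each other), so 1 is not a cut vertex.

No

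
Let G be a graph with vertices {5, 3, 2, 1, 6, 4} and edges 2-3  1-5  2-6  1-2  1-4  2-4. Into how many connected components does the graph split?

1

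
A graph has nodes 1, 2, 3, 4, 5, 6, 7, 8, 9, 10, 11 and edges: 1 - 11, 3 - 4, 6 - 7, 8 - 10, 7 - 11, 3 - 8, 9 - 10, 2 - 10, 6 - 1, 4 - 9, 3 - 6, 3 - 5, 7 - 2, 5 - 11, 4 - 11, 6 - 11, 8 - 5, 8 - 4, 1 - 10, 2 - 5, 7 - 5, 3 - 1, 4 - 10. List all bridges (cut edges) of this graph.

The edges on the cycle 7-2-5-7 are not bridges since each lies on that cycle.
Every edge lies on some cycle, so there are no bridges.

none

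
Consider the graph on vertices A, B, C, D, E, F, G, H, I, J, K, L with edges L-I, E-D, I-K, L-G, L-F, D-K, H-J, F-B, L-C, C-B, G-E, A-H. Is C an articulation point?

No

Deleting C leaves 2 components (was 2), so C is not a cut vertex.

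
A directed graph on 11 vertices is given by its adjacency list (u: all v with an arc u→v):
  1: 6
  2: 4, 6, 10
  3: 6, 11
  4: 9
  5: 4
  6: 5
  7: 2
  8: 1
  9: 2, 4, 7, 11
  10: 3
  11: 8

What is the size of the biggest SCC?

{1, 2, 3, 4, 5, 6, 7, 8, 9, 10, 11} are all mutually reachable — one SCC of size 11.
The largest has 11 vertices.

11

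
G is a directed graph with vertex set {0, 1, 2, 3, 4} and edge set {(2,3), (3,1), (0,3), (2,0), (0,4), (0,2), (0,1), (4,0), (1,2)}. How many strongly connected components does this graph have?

1

{0, 1, 2, 3, 4} are all mutually reachable — one SCC of size 5.
That gives 1 strongly connected component.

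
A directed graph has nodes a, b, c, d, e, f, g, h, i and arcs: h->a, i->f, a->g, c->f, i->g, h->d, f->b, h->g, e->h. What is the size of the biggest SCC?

1

{h} is an SCC by itself.
{d} is an SCC by itself.
{c} is an SCC by itself.
{e} is an SCC by itself.
{g} is an SCC by itself.
(and 4 more singleton SCCs)
The largest has 1 vertex.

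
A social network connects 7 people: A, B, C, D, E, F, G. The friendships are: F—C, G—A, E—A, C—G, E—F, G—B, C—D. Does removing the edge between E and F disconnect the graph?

No

After removing E—F, the path E-A-G-C-F still connects them, so the edge is not a bridge.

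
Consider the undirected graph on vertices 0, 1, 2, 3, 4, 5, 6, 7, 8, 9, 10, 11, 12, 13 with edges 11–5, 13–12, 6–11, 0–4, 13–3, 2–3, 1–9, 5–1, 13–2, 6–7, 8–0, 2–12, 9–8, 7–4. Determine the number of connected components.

10 is isolated — a component by itself.
Starting from 2 we can reach 2, 3, 12, 13. That is one component of size 4.
Starting from 0 we can reach 0, 1, 4, 5, 6, 7, 8, 9, 11. That is one component of size 9.
Total: 3 components.

3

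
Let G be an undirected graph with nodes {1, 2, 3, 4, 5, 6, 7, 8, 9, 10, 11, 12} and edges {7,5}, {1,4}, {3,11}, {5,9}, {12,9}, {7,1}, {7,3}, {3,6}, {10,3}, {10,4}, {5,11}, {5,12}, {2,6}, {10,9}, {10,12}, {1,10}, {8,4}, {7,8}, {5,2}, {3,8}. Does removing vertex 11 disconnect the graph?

Deleting 11 leaves 1 component (was 1) (its neighbors 3, 5 remain connected to each other), so 11 is not a cut vertex.

No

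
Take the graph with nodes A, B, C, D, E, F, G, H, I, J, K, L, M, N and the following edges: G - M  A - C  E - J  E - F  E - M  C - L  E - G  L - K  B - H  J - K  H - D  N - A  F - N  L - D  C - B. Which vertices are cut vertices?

E

Removing E increases the component count from 2 to 3, so E is a cut vertex.
By contrast removing C leaves 2 components; it is not a cut vertex. No other vertex is a cut vertex either.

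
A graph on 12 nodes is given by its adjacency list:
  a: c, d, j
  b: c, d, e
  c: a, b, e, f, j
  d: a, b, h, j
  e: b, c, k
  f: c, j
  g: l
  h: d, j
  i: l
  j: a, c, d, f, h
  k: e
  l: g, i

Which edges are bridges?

e-k, g-l, i-l

The edges on the cycle c-e-b-d-j-a-c are not bridges since each lies on that cycle.
But removing k-e disconnects k from e; removing l-i disconnects l from i; removing g-l disconnects g from l — these are bridges.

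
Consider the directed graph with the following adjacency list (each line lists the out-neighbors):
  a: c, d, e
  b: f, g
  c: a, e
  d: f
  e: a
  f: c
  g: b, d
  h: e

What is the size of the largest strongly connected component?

{a, c, d, e, f} are all mutually reachable — one SCC of size 5.
{b, g} are all mutually reachable — one SCC of size 2.
{h} is an SCC by itself.
The largest has 5 vertices.

5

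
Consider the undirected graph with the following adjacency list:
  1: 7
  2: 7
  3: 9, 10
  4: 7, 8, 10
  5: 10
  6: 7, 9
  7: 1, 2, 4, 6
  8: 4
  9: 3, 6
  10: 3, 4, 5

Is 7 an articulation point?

Yes

Deleting 7 raises the number of components from 1 to 3, so 7 is a cut vertex.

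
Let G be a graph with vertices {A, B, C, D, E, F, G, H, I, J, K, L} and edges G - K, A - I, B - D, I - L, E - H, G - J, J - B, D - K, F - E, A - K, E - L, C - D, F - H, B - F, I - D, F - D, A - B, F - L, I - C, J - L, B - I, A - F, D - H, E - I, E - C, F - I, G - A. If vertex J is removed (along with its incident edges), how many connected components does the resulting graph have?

1

With J gone, the remaining components are: {A, B, C, D, E, F, G, H, I, K, L}.
That is 1 component.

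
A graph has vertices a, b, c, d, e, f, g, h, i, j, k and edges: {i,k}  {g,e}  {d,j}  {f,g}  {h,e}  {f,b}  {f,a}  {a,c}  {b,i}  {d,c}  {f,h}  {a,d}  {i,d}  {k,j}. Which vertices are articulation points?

f

Removing f increases the component count from 1 to 2, so f is a cut vertex.
By contrast removing a leaves 1 component; it is not a cut vertex. No other vertex is a cut vertex either.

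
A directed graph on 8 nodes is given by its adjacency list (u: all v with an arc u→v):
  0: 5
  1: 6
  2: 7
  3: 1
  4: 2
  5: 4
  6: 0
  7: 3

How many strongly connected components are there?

{0, 1, 2, 3, 4, 5, 6, 7} are all mutually reachable — one SCC of size 8.
That gives 1 strongly connected component.

1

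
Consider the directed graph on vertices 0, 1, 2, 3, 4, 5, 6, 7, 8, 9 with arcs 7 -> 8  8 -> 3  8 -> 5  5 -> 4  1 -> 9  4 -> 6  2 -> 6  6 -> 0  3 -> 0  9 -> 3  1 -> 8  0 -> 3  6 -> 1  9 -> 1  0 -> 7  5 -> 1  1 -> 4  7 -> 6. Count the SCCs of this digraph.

2

{0, 1, 3, 4, 5, 6, 7, 8, 9} are all mutually reachable — one SCC of size 9.
{2} is an SCC by itself.
That gives 2 strongly connected components.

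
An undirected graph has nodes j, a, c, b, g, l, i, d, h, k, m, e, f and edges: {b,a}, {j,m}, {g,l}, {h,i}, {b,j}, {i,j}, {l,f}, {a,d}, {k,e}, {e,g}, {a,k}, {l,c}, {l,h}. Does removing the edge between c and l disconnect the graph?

Removing c–l leaves no path between c and l: the component count goes from 1 to 2. So it is a bridge.

Yes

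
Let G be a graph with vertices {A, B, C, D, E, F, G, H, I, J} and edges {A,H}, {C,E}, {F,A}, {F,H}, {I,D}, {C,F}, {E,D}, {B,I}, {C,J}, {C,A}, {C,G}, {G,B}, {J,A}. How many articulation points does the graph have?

1

Removing C increases the component count from 1 to 2, so C is a cut vertex.
By contrast removing D leaves 1 component; it is not a cut vertex. No other vertex is a cut vertex either.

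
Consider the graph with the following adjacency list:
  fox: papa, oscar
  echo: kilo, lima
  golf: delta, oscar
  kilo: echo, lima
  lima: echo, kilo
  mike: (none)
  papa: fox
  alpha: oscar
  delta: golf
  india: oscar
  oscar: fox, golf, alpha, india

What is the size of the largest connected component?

7

mike is isolated — a component by itself.
Starting from echo we can reach echo, kilo, lima. That is one component of size 3.
Starting from fox we can reach fox, golf, papa, alpha, delta, india, oscar. That is one component of size 7.
The largest has 7 vertices.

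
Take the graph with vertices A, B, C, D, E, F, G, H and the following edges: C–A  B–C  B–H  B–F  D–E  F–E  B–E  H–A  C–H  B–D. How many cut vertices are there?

1

Removing B increases the component count from 2 to 3, so B is a cut vertex.
By contrast removing C leaves 2 components; it is not a cut vertex. No other vertex is a cut vertex either.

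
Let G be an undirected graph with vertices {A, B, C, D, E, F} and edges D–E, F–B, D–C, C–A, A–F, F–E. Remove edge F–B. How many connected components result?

2

Before removal there is 1 component.
F–B is a bridge — removing it separates F's side from B's side.
After removal: 2 components.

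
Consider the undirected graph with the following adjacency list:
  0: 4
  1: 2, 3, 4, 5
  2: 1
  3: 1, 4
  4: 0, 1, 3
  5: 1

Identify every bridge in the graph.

0-4, 1-2, 1-5

The edges on the cycle 1-3-4-1 are not bridges since each lies on that cycle.
But removing 4-0 disconnects 4 from 0; removing 1-2 disconnects 1 from 2; removing 1-5 disconnects 1 from 5 — these are bridges.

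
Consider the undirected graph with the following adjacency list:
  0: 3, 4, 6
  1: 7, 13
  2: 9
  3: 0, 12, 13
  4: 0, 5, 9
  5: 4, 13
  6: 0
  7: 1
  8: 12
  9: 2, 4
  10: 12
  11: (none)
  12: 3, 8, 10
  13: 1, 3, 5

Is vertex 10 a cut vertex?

No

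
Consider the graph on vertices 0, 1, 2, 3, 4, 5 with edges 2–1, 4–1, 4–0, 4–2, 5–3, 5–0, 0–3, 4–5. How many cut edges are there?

0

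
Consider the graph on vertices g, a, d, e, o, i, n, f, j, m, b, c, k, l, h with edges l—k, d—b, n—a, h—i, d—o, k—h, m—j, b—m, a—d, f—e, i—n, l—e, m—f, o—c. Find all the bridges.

c-o, d-o, j-m

The edges on the cycle l-k-h-i-n-a-d-b-m-f-e-l are not bridges since each lies on that cycle.
But removing o—c disconnects o from c; removing m—j disconnects m from j; removing o—d disconnects o from d — these are bridges.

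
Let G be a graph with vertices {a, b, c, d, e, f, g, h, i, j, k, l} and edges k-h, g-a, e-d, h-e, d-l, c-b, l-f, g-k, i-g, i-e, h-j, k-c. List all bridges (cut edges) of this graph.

a-g, b-c, c-k, d-e, d-l, f-l, h-j

The edges on the cycle i-g-k-h-e-i are not bridges since each lies on that cycle.
But removing b-c disconnects b from c; removing e-d disconnects e from d; removing g-a disconnects g from a; removing j-h disconnects j from h — these are bridges.
In total 7 edges are bridges.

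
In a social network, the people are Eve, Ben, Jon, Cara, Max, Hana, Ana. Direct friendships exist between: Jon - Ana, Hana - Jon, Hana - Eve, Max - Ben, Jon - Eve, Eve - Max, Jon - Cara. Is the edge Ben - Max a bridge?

Yes

Removing Ben - Max leaves no path between Ben and Max: the component count goes from 1 to 2. So it is a bridge.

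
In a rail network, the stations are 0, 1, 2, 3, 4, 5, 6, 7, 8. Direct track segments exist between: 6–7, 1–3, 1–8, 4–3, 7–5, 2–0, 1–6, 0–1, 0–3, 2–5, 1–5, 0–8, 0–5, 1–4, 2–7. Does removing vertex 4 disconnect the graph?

No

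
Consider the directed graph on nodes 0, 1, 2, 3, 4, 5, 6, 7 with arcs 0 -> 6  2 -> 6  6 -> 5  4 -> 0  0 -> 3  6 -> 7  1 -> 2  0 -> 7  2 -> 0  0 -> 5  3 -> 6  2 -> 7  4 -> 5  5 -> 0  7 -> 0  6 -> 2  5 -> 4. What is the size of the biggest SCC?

7

{0, 2, 3, 4, 5, 6, 7} are all mutually reachable — one SCC of size 7.
{1} is an SCC by itself.
The largest has 7 vertices.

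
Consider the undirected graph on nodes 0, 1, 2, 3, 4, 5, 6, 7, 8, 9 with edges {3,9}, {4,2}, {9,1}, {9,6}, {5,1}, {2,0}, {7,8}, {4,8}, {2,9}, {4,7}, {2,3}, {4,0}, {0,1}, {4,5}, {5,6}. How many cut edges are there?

The edges on the cycle 4-7-8-4 are not bridges since each lies on that cycle.
Every edge lies on some cycle, so there are no bridges.

0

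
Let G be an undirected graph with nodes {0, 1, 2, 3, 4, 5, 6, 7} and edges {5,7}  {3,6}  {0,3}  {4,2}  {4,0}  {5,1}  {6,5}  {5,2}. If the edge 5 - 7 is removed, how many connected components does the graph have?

2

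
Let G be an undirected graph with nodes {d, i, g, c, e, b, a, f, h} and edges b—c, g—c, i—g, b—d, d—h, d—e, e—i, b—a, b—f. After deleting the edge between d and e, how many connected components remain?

1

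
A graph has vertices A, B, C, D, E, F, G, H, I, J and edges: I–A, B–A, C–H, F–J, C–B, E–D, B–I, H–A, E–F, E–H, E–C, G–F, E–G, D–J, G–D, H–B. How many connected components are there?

1

Starting from A we can reach A, B, C, D, E, F, G, H, I, J. That is one component of size 10.
Total: 1 component.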